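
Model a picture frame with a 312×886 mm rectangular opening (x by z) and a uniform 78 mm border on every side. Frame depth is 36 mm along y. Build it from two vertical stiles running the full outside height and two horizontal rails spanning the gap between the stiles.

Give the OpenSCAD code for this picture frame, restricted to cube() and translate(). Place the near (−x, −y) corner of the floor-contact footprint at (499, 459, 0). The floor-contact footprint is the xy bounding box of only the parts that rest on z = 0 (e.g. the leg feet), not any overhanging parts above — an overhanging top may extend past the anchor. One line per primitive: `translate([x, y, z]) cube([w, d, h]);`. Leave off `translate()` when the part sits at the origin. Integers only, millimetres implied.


translate([499, 459, 0]) cube([78, 36, 1042]);
translate([889, 459, 0]) cube([78, 36, 1042]);
translate([577, 459, 0]) cube([312, 36, 78]);
translate([577, 459, 964]) cube([312, 36, 78]);


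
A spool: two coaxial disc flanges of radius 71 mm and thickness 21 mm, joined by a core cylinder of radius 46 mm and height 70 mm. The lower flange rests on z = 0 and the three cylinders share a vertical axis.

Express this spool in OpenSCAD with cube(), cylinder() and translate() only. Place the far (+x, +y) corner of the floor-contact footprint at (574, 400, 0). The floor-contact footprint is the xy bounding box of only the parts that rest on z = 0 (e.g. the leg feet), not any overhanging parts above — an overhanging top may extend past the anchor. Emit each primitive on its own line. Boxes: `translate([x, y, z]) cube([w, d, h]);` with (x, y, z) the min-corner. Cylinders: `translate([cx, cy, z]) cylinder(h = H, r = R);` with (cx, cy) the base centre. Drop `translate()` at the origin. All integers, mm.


translate([503, 329, 0]) cylinder(h = 21, r = 71);
translate([503, 329, 21]) cylinder(h = 70, r = 46);
translate([503, 329, 91]) cylinder(h = 21, r = 71);


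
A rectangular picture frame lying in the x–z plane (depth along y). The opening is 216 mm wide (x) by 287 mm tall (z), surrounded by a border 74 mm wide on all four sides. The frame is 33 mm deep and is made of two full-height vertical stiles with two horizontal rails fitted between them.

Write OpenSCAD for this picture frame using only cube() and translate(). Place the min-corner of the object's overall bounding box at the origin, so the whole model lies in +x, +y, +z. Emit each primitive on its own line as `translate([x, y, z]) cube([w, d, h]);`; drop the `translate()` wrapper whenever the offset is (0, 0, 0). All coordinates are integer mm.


cube([74, 33, 435]);
translate([290, 0, 0]) cube([74, 33, 435]);
translate([74, 0, 0]) cube([216, 33, 74]);
translate([74, 0, 361]) cube([216, 33, 74]);


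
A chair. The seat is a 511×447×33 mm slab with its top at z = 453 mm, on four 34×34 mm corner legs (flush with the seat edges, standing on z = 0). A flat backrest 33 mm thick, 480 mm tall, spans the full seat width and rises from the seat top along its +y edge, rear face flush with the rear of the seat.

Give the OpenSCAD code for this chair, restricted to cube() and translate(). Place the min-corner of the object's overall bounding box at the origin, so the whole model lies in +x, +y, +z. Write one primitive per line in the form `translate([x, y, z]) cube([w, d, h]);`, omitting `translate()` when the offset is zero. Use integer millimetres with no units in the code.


translate([0, 0, 420]) cube([511, 447, 33]);
cube([34, 34, 420]);
translate([477, 0, 0]) cube([34, 34, 420]);
translate([0, 413, 0]) cube([34, 34, 420]);
translate([477, 413, 0]) cube([34, 34, 420]);
translate([0, 414, 453]) cube([511, 33, 480]);


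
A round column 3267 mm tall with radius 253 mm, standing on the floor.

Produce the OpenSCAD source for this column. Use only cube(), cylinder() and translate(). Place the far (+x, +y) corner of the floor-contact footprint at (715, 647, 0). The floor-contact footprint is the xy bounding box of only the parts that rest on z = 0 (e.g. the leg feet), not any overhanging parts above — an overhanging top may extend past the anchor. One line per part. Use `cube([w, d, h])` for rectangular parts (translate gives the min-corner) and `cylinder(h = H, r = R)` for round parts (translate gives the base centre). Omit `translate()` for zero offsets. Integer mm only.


translate([462, 394, 0]) cylinder(h = 3267, r = 253);


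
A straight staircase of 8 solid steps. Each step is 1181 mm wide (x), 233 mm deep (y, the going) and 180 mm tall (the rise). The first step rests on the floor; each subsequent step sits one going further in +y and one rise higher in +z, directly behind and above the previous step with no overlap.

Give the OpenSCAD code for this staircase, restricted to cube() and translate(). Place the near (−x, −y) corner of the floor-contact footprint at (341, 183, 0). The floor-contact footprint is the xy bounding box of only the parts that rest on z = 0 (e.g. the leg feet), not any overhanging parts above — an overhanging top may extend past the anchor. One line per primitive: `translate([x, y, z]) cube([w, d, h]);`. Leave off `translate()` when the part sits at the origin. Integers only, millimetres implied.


translate([341, 183, 0]) cube([1181, 233, 180]);
translate([341, 416, 180]) cube([1181, 233, 180]);
translate([341, 649, 360]) cube([1181, 233, 180]);
translate([341, 882, 540]) cube([1181, 233, 180]);
translate([341, 1115, 720]) cube([1181, 233, 180]);
translate([341, 1348, 900]) cube([1181, 233, 180]);
translate([341, 1581, 1080]) cube([1181, 233, 180]);
translate([341, 1814, 1260]) cube([1181, 233, 180]);


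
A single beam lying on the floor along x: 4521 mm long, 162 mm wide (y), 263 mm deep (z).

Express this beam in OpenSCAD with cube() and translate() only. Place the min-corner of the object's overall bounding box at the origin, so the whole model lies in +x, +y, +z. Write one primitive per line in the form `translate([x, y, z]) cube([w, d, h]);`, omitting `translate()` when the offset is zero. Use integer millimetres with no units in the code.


cube([4521, 162, 263]);


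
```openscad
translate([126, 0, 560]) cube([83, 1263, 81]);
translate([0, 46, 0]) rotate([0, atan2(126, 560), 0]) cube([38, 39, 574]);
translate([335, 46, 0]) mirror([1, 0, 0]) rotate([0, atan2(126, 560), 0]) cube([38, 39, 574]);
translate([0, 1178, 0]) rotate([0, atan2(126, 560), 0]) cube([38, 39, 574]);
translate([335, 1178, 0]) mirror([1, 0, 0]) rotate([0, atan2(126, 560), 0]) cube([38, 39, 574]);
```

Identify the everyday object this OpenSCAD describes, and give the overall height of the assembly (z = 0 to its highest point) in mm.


A sawhorse. The overall height is 641 mm.

A beam across two mirrored pairs of raked legs — a sawhorse. The beam's underside is at z = 560 (matching the legs' vertical rise in atan2(126, 560)) and the beam is 81 mm tall, so its top is at 560 + 81 = 641 mm. The raked legs top out at the beam's underside, so that is the highest point.


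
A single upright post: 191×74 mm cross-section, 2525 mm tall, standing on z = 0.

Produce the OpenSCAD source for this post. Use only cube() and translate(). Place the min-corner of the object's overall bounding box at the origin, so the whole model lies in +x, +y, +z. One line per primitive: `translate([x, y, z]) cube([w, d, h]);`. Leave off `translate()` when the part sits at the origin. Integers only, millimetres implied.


cube([191, 74, 2525]);


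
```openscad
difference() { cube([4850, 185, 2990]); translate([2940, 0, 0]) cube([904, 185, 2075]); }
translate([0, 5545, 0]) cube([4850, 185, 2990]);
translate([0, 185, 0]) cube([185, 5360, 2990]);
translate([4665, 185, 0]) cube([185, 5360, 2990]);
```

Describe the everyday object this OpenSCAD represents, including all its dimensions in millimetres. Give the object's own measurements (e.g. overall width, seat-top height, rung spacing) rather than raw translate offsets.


A single room: four walls, each 2990 mm tall and 185 mm thick, enclosing an outside footprint 4850×5730 mm (x × y), no floor or roof. The front and back walls (−y and +y sides) run the full x-width; the side walls fit between their inner faces. A door opening 904 mm wide and 2075 mm tall is cut through the front wall from the floor up, its −x edge 2940 mm from the wall's −x end.


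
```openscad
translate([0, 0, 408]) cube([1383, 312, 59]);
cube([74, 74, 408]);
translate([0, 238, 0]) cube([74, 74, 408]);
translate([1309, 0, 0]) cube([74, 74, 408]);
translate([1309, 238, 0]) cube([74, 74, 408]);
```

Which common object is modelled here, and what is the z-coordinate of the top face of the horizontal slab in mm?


A bench. The seat-top height is 467 mm.

A long slab on four corner posts — a bench. The slab sits at z = 408 with thickness 59, so the top is 408 + 59 = 467 mm.


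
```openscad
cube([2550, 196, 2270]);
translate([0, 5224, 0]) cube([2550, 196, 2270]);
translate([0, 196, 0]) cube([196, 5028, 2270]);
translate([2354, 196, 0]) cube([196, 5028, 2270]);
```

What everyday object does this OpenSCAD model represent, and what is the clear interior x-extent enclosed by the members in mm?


A house (or room) frame. The interior width is 2158 mm.

Four 2270 mm walls enclosing a rectangle with no floor or roof — a room or house frame. Outside width is 2550 mm and wall thickness is 196 mm, so the interior width is 2550 − 2 × 196 = 2158 mm.


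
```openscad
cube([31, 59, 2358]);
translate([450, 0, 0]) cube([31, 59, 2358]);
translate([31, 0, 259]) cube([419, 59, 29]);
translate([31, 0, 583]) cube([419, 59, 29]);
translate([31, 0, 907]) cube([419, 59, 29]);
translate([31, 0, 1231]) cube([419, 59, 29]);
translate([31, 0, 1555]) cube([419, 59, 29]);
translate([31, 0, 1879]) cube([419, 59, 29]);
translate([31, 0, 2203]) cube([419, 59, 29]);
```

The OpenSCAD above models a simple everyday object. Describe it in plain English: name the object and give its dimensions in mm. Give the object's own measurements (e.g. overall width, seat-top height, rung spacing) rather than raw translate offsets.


A straight ladder. Two 31×59 mm vertical rails, 2358 mm tall, stand 481 mm apart (outside-to-outside) with their front faces coplanar on the −y side. 7 rungs, each 59 mm deep and 29 mm tall, span between the inner faces of the rails, front faces flush with the rails. The lowest rung's underside is at z = 259 mm and rungs are spaced 324 mm apart (underside to underside).


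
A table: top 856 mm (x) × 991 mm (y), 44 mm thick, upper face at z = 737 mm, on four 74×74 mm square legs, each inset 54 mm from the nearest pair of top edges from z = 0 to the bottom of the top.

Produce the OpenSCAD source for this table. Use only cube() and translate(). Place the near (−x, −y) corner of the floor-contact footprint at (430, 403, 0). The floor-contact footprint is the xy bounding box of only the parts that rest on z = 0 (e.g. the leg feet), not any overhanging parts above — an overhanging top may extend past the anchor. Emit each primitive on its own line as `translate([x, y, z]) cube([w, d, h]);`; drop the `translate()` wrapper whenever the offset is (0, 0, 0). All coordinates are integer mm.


// leg_h = 737 - 44 = 693
translate([376, 349, 693]) cube([856, 991, 44]);
translate([430, 403, 0]) cube([74, 74, 693]);
translate([1104, 403, 0]) cube([74, 74, 693]);
translate([430, 1212, 0]) cube([74, 74, 693]);
translate([1104, 1212, 0]) cube([74, 74, 693]);


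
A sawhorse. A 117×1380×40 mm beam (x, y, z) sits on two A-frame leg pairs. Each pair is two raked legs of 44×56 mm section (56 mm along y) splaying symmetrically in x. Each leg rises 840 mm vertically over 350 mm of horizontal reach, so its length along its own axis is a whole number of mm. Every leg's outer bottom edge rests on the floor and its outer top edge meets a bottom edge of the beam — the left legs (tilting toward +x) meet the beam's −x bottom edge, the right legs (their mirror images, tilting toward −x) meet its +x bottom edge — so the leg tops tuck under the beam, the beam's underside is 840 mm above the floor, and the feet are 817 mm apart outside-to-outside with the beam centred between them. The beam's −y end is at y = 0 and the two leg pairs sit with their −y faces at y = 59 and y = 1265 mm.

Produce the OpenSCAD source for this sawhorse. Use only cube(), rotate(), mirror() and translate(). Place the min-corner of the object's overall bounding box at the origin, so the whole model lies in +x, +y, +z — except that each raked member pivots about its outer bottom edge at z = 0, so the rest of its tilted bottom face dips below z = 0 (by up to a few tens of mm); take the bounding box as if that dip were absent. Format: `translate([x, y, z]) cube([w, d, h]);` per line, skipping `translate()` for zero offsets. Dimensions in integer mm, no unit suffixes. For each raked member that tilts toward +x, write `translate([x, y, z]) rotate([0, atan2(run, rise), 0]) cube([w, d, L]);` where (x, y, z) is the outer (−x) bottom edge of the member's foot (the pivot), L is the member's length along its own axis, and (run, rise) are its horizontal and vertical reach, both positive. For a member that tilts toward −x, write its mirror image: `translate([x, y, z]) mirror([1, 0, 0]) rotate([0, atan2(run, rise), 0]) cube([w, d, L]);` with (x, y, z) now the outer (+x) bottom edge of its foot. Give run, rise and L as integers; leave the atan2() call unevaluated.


translate([350, 0, 840]) cube([117, 1380, 40]);
translate([0, 59, 0]) rotate([0, atan2(350, 840), 0]) cube([44, 56, 910]);
translate([817, 59, 0]) mirror([1, 0, 0]) rotate([0, atan2(350, 840), 0]) cube([44, 56, 910]);
translate([0, 1265, 0]) rotate([0, atan2(350, 840), 0]) cube([44, 56, 910]);
translate([817, 1265, 0]) mirror([1, 0, 0]) rotate([0, atan2(350, 840), 0]) cube([44, 56, 910]);


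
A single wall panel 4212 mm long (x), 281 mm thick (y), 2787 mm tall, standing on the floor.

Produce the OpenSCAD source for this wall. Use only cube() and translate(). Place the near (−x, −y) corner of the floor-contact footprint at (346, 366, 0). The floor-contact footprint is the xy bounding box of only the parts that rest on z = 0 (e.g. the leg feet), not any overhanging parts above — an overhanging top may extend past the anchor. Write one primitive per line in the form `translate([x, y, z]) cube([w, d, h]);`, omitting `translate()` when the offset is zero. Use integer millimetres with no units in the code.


translate([346, 366, 0]) cube([4212, 281, 2787]);


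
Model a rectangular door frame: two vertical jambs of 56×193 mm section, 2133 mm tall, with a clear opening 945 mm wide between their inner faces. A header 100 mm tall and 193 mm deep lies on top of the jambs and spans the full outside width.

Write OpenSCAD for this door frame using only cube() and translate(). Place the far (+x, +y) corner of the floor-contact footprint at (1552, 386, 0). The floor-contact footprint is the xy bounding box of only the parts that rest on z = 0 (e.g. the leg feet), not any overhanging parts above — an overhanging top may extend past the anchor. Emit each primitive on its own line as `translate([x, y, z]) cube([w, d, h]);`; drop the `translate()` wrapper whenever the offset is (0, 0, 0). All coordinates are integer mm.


translate([495, 193, 0]) cube([56, 193, 2133]);
translate([1496, 193, 0]) cube([56, 193, 2133]);
translate([495, 193, 2133]) cube([1057, 193, 100]);


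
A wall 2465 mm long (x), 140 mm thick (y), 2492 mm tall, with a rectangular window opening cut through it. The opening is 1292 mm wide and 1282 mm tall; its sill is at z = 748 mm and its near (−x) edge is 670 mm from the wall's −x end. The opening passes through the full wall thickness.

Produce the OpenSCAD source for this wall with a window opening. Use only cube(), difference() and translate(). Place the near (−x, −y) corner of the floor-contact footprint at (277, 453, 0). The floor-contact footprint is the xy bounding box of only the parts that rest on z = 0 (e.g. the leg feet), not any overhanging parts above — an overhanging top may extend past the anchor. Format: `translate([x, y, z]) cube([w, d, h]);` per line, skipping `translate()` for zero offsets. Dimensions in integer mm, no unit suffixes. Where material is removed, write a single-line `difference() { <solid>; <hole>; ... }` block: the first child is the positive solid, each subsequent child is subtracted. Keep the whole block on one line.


difference() { translate([277, 453, 0]) cube([2465, 140, 2492]); translate([947, 453, 748]) cube([1292, 140, 1282]); }


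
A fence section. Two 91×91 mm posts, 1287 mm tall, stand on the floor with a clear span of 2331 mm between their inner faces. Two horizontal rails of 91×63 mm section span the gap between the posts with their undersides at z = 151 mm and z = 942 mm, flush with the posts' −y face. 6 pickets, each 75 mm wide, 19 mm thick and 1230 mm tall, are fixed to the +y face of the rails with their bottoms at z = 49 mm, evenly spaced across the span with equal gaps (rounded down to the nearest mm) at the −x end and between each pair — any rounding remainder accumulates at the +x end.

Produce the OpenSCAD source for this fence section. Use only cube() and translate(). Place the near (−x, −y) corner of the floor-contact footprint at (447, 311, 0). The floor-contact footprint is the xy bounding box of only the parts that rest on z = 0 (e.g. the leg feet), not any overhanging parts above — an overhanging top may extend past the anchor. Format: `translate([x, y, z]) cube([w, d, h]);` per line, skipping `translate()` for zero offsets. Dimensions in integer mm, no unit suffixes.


translate([447, 311, 0]) cube([91, 91, 1287]);
translate([2869, 311, 0]) cube([91, 91, 1287]);
translate([538, 311, 151]) cube([2331, 91, 63]);
translate([538, 311, 942]) cube([2331, 91, 63]);
translate([806, 402, 49]) cube([75, 19, 1230]);
translate([1149, 402, 49]) cube([75, 19, 1230]);
translate([1492, 402, 49]) cube([75, 19, 1230]);
translate([1835, 402, 49]) cube([75, 19, 1230]);
translate([2178, 402, 49]) cube([75, 19, 1230]);
translate([2521, 402, 49]) cube([75, 19, 1230]);


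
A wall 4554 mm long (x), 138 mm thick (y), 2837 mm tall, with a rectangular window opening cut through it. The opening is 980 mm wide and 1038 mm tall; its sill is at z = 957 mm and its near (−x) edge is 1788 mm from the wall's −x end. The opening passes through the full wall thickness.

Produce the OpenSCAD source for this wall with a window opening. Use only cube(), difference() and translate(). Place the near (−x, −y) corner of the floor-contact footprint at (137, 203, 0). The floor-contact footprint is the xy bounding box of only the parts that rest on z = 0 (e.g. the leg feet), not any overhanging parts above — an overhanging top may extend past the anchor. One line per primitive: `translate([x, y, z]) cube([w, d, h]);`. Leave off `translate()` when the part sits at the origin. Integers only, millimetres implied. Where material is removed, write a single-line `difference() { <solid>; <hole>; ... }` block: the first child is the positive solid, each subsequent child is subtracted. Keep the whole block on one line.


difference() { translate([137, 203, 0]) cube([4554, 138, 2837]); translate([1925, 203, 957]) cube([980, 138, 1038]); }


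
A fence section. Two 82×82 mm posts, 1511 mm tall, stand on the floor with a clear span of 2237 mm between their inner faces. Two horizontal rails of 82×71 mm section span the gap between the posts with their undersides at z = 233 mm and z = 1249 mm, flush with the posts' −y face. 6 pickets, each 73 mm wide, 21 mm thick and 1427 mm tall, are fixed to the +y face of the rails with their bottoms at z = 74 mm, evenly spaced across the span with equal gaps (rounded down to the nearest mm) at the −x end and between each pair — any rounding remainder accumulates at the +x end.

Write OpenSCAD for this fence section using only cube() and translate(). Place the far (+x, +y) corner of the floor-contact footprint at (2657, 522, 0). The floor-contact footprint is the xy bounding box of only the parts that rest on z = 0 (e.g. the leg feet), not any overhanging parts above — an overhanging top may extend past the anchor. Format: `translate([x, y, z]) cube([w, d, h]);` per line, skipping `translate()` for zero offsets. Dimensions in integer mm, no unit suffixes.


translate([256, 440, 0]) cube([82, 82, 1511]);
translate([2575, 440, 0]) cube([82, 82, 1511]);
translate([338, 440, 233]) cube([2237, 82, 71]);
translate([338, 440, 1249]) cube([2237, 82, 71]);
translate([595, 522, 74]) cube([73, 21, 1427]);
translate([925, 522, 74]) cube([73, 21, 1427]);
translate([1255, 522, 74]) cube([73, 21, 1427]);
translate([1585, 522, 74]) cube([73, 21, 1427]);
translate([1915, 522, 74]) cube([73, 21, 1427]);
translate([2245, 522, 74]) cube([73, 21, 1427]);


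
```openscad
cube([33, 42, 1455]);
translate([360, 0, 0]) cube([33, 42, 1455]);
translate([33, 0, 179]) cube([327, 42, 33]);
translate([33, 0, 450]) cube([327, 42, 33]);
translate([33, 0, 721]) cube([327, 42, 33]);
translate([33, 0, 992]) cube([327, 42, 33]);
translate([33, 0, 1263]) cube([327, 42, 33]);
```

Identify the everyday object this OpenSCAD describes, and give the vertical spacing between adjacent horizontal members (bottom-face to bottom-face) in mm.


A ladder. The rung spacing is 271 mm.

Two tall 33×42 posts with 5 short bars between them — a ladder. Adjacent rungs sit at z = 179 and z = 450, so the spacing is 450 − 179 = 271 mm.


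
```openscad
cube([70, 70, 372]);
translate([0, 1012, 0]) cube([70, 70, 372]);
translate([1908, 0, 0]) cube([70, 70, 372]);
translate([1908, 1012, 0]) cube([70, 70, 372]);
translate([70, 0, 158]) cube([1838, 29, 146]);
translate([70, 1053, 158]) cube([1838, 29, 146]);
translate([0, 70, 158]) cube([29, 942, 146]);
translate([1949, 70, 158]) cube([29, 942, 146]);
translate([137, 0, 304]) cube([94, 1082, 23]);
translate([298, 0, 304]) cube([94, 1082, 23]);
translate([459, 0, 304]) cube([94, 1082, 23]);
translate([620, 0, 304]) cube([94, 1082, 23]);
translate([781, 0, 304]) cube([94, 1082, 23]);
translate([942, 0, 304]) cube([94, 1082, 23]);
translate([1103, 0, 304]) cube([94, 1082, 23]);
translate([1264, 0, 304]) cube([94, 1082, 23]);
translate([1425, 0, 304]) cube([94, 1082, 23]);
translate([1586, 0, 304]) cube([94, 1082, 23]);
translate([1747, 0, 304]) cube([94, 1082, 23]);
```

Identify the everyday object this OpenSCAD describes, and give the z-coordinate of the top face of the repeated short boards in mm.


A bed frame. The slat-top height is 327 mm.

Four posts, four rails, and a row of slats — a bed frame. Slats sit on the rails at z = 158 + 146 = 304; with slat thickness 23, the top is 327 mm.


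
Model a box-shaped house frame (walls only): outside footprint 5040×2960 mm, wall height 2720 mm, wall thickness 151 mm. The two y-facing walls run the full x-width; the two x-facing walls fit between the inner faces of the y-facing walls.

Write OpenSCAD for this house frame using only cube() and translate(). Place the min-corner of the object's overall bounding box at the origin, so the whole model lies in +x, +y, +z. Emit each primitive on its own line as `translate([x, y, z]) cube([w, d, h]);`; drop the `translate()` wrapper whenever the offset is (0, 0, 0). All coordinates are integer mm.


cube([5040, 151, 2720]);
translate([0, 2809, 0]) cube([5040, 151, 2720]);
translate([0, 151, 0]) cube([151, 2658, 2720]);
translate([4889, 151, 0]) cube([151, 2658, 2720]);


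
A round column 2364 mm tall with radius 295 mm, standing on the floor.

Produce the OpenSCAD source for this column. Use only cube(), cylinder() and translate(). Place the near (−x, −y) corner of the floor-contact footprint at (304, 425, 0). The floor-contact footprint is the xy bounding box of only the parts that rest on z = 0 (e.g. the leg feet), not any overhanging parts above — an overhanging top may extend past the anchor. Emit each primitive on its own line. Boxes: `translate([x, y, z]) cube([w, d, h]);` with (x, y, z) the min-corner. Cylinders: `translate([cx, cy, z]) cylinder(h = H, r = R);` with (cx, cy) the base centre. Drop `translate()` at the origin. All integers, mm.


translate([599, 720, 0]) cylinder(h = 2364, r = 295);


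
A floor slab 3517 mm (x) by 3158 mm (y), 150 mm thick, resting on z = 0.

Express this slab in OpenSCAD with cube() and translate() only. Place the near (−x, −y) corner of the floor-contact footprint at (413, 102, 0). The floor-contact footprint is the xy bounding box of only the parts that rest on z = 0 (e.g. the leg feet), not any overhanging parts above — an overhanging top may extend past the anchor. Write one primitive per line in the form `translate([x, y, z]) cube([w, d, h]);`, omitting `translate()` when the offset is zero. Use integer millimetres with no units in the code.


translate([413, 102, 0]) cube([3517, 3158, 150]);


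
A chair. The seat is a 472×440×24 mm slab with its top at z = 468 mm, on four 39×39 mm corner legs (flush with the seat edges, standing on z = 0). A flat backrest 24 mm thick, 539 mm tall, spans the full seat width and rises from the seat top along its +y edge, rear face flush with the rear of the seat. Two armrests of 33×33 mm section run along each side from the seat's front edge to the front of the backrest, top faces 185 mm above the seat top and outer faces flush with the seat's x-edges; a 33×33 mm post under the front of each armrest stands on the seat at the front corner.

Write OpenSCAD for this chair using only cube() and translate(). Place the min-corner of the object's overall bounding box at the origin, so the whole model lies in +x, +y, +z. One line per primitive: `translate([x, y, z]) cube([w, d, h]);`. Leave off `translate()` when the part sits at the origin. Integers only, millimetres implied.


translate([0, 0, 444]) cube([472, 440, 24]);
cube([39, 39, 444]);
translate([433, 0, 0]) cube([39, 39, 444]);
translate([0, 401, 0]) cube([39, 39, 444]);
translate([433, 401, 0]) cube([39, 39, 444]);
translate([0, 416, 468]) cube([472, 24, 539]);
translate([0, 0, 620]) cube([33, 416, 33]);
translate([439, 0, 620]) cube([33, 416, 33]);
translate([0, 0, 468]) cube([33, 33, 152]);
translate([439, 0, 468]) cube([33, 33, 152]);


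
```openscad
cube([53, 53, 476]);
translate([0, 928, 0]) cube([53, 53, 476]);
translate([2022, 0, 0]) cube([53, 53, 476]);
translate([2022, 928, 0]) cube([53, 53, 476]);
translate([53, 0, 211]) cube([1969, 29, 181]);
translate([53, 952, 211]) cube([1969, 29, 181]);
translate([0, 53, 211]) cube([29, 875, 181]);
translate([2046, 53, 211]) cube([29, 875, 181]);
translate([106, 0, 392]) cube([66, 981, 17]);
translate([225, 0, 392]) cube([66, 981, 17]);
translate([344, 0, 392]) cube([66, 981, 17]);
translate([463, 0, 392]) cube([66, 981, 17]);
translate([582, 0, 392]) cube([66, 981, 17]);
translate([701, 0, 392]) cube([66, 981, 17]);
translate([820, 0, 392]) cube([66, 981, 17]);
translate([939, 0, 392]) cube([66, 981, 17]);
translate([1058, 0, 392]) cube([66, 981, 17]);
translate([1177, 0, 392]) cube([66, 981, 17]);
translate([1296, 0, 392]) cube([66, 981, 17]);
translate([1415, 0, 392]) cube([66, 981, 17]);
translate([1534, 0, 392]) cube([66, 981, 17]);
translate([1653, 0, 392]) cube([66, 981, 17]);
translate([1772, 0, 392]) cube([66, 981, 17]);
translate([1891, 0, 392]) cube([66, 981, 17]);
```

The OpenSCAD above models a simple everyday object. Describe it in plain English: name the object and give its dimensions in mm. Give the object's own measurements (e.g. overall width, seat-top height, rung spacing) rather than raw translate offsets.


A bed frame 2075 mm long (x) by 981 mm wide (y). Four 53×53 mm corner posts, 476 mm tall, at the corners of the footprint. Four rails of 29 mm thickness and 181 mm height run between adjacent posts with their undersides at z = 211 mm, their outer faces flush with the outside of the frame (the two x-running rails run between the posts' inner faces; the two y-running rails run between the posts' inner faces). 16 slats, each 66 mm wide (x) and 17 mm thick, lie across the top of the two x-running rails, running the full 981 mm width of the frame in y; along x they sit between the end posts with a 53 mm gap after the −x posts and between neighbouring slats, leaving 65 mm before the +x posts.


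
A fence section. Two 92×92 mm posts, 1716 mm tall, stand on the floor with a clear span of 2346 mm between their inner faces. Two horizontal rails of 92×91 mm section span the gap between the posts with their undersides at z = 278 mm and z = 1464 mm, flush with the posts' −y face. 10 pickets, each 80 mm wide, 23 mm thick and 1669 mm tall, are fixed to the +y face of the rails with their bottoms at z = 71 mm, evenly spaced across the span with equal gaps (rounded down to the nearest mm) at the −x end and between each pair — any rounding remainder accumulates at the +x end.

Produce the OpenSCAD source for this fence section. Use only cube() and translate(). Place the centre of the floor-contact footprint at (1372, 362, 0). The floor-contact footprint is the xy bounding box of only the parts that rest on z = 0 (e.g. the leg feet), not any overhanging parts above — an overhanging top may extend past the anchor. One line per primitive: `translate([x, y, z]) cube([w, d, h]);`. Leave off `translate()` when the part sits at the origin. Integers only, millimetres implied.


translate([107, 316, 0]) cube([92, 92, 1716]);
translate([2545, 316, 0]) cube([92, 92, 1716]);
translate([199, 316, 278]) cube([2346, 92, 91]);
translate([199, 316, 1464]) cube([2346, 92, 91]);
translate([339, 408, 71]) cube([80, 23, 1669]);
translate([559, 408, 71]) cube([80, 23, 1669]);
translate([779, 408, 71]) cube([80, 23, 1669]);
translate([999, 408, 71]) cube([80, 23, 1669]);
translate([1219, 408, 71]) cube([80, 23, 1669]);
translate([1439, 408, 71]) cube([80, 23, 1669]);
translate([1659, 408, 71]) cube([80, 23, 1669]);
translate([1879, 408, 71]) cube([80, 23, 1669]);
translate([2099, 408, 71]) cube([80, 23, 1669]);
translate([2319, 408, 71]) cube([80, 23, 1669]);


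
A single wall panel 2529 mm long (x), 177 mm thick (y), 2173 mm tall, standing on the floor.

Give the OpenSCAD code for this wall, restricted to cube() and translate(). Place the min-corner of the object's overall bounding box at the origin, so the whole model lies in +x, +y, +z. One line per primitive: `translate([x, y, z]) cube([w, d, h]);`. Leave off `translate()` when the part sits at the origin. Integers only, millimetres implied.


cube([2529, 177, 2173]);


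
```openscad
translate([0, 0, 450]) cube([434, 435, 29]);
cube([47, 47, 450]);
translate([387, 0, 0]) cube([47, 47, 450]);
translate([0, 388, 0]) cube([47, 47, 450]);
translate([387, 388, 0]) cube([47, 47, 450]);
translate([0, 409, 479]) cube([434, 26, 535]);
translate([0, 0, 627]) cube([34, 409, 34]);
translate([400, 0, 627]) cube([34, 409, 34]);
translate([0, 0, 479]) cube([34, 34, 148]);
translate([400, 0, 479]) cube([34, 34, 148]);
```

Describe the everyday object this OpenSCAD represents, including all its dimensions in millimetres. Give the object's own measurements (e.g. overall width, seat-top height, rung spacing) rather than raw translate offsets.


A chair. The seat is a 434×435×29 mm slab with its top at z = 479 mm, on four 47×47 mm corner legs (flush with the seat edges, standing on z = 0). A flat backrest 26 mm thick, 535 mm tall, spans the full seat width and rises from the seat top along its +y edge, rear face flush with the rear of the seat. Two armrests of 34×34 mm section run along each side from the seat's front edge to the front of the backrest, top faces 182 mm above the seat top and outer faces flush with the seat's x-edges; a 34×34 mm post under the front of each armrest stands on the seat at the front corner.


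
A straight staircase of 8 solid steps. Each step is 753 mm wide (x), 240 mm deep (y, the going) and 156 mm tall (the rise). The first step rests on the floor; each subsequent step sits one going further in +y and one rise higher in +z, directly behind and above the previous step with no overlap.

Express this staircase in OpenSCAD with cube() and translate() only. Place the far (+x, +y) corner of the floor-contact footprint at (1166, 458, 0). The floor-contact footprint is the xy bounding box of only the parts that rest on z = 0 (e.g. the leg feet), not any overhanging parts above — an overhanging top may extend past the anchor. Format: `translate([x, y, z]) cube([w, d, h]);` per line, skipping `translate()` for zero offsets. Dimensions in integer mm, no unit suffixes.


translate([413, 218, 0]) cube([753, 240, 156]);
translate([413, 458, 156]) cube([753, 240, 156]);
translate([413, 698, 312]) cube([753, 240, 156]);
translate([413, 938, 468]) cube([753, 240, 156]);
translate([413, 1178, 624]) cube([753, 240, 156]);
translate([413, 1418, 780]) cube([753, 240, 156]);
translate([413, 1658, 936]) cube([753, 240, 156]);
translate([413, 1898, 1092]) cube([753, 240, 156]);


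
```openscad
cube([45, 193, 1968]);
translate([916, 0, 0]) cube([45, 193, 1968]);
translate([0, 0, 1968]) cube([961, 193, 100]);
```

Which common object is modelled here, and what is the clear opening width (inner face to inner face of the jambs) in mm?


A door frame. The clear opening width is 871 mm.

Two 1968 mm tall posts with a header on top — a door frame. The left jamb is 45 mm wide at x = 0; the right jamb starts at x = 916. The clear opening is 916 − 45 = 871 mm.


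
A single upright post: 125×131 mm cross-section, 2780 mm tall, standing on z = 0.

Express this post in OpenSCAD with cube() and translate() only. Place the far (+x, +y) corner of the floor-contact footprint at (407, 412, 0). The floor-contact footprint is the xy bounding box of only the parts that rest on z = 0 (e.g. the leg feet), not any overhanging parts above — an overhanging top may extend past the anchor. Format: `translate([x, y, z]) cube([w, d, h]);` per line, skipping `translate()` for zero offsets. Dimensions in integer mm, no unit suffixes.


translate([282, 281, 0]) cube([125, 131, 2780]);


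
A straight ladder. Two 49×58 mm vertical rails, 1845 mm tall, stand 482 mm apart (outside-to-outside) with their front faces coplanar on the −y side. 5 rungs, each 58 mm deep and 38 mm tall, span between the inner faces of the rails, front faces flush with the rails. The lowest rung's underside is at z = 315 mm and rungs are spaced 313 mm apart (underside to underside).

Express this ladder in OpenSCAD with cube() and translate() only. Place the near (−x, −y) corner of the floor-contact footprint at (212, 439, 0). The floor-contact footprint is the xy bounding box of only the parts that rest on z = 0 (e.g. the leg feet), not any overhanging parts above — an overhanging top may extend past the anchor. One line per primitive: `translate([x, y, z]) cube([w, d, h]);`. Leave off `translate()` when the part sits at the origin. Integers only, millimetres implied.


// rung span = 482 - 2*49 = 384
// rung[k] z = 315 + k*313
translate([212, 439, 0]) cube([49, 58, 1845]);
translate([645, 439, 0]) cube([49, 58, 1845]);
translate([261, 439, 315]) cube([384, 58, 38]);
translate([261, 439, 628]) cube([384, 58, 38]);
translate([261, 439, 941]) cube([384, 58, 38]);
translate([261, 439, 1254]) cube([384, 58, 38]);
translate([261, 439, 1567]) cube([384, 58, 38]);


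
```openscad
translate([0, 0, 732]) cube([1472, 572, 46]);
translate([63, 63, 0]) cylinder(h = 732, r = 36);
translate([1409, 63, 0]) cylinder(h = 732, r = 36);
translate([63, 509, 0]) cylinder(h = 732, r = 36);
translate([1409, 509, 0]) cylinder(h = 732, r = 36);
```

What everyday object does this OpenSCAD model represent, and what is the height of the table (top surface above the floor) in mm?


A table. The table height is 778 mm.

A 1472×572×46 slab sits at z = 732 on four Ø72 mm round legs — a table. The top surface is at 732 + 46 = 778 mm.


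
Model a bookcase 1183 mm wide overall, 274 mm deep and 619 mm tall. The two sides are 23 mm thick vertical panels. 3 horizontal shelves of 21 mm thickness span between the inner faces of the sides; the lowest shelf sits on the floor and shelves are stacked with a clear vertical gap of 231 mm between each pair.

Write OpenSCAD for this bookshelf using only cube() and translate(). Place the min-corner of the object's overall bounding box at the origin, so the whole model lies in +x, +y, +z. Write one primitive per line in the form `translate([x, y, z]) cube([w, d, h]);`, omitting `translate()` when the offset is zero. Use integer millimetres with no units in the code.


cube([23, 274, 619]);
translate([1160, 0, 0]) cube([23, 274, 619]);
translate([23, 0, 0]) cube([1137, 274, 21]);
translate([23, 0, 252]) cube([1137, 274, 21]);
translate([23, 0, 504]) cube([1137, 274, 21]);


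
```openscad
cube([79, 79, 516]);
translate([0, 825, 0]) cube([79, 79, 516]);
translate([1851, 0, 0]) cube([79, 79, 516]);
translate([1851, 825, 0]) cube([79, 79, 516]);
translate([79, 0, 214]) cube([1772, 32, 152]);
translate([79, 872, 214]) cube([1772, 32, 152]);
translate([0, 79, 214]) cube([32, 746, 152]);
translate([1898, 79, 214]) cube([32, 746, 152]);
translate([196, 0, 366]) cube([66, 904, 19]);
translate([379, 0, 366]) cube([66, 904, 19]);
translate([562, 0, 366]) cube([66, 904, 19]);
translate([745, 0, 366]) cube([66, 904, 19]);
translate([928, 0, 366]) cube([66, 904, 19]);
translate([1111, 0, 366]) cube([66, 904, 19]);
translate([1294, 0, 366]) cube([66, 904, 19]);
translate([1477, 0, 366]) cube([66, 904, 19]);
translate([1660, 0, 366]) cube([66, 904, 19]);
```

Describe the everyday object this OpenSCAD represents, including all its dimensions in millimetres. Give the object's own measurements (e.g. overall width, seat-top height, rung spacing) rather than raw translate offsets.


A bed frame 1930 mm long (x) by 904 mm wide (y). Four 79×79 mm corner posts, 516 mm tall, at the corners of the footprint. Four rails of 32 mm thickness and 152 mm height run between adjacent posts with their undersides at z = 214 mm, their outer faces flush with the outside of the frame (the two x-running rails run between the posts' inner faces; the two y-running rails run between the posts' inner faces). 9 slats, each 66 mm wide (x) and 19 mm thick, lie across the top of the two x-running rails, running the full 904 mm width of the frame in y; along x they sit between the end posts with a 117 mm gap after the −x posts and between neighbouring slats, leaving 125 mm before the +x posts.


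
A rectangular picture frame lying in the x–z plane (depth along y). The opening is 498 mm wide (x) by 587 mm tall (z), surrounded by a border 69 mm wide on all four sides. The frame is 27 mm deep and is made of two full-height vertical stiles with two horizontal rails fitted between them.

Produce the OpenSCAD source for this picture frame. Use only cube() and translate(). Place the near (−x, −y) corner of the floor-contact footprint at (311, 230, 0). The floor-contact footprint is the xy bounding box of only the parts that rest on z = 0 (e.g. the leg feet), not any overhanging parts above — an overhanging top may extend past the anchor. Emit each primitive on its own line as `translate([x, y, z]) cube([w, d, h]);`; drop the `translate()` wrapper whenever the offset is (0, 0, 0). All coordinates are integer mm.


translate([311, 230, 0]) cube([69, 27, 725]);
translate([878, 230, 0]) cube([69, 27, 725]);
translate([380, 230, 0]) cube([498, 27, 69]);
translate([380, 230, 656]) cube([498, 27, 69]);


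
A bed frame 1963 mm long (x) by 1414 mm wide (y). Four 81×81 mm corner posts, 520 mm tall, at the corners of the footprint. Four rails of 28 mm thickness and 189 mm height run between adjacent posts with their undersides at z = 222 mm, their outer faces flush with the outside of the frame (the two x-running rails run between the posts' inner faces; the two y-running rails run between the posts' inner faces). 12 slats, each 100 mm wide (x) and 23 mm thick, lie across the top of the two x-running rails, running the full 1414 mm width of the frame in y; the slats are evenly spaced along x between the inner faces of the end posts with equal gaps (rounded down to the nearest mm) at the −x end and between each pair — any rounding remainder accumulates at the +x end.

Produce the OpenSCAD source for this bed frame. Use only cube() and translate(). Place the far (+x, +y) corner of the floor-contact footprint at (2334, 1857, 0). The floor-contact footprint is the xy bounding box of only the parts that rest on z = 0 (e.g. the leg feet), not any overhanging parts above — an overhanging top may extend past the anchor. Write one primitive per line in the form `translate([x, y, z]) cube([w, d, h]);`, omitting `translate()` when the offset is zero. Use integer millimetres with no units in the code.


// slat z = rail_z + rail_h = 222 + 189 = 411
// slat gap = ⌊(1801 − 12·100) / 13⌋ = 46
translate([371, 443, 0]) cube([81, 81, 520]);
translate([371, 1776, 0]) cube([81, 81, 520]);
translate([2253, 443, 0]) cube([81, 81, 520]);
translate([2253, 1776, 0]) cube([81, 81, 520]);
translate([452, 443, 222]) cube([1801, 28, 189]);
translate([452, 1829, 222]) cube([1801, 28, 189]);
translate([371, 524, 222]) cube([28, 1252, 189]);
translate([2306, 524, 222]) cube([28, 1252, 189]);
translate([498, 443, 411]) cube([100, 1414, 23]);
translate([644, 443, 411]) cube([100, 1414, 23]);
translate([790, 443, 411]) cube([100, 1414, 23]);
translate([936, 443, 411]) cube([100, 1414, 23]);
translate([1082, 443, 411]) cube([100, 1414, 23]);
translate([1228, 443, 411]) cube([100, 1414, 23]);
translate([1374, 443, 411]) cube([100, 1414, 23]);
translate([1520, 443, 411]) cube([100, 1414, 23]);
translate([1666, 443, 411]) cube([100, 1414, 23]);
translate([1812, 443, 411]) cube([100, 1414, 23]);
translate([1958, 443, 411]) cube([100, 1414, 23]);
translate([2104, 443, 411]) cube([100, 1414, 23]);
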